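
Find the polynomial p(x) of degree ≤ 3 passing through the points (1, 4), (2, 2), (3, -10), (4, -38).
-x**3 + x**2 + 2*x + 2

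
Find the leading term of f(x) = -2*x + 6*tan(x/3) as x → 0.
2*x**3/27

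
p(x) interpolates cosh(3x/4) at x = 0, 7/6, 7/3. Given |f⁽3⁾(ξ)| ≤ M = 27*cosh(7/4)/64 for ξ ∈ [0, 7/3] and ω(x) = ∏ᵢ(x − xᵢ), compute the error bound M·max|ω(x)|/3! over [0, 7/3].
343*sqrt(3)*cosh(7/4)/13824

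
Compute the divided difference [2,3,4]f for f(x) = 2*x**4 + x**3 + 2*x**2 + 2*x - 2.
121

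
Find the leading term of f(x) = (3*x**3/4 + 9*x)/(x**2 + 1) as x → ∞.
3*x/4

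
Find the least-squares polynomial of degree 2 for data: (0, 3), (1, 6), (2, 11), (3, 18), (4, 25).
99/35 + (96/35)x + (5/7)x²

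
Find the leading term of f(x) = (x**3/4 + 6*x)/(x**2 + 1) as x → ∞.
x/4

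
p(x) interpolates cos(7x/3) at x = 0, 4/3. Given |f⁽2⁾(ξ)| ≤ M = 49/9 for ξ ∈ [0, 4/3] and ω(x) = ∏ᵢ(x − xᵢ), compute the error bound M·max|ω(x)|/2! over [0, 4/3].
98/81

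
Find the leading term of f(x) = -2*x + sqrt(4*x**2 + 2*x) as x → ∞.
1/2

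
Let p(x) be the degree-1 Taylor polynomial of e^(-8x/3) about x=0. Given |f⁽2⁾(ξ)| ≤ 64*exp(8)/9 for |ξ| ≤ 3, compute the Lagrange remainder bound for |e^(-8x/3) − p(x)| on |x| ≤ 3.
32*exp(8)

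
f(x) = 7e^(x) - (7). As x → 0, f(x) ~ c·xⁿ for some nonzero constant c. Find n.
1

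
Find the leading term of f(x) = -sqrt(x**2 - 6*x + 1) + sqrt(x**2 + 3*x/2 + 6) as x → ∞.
15/4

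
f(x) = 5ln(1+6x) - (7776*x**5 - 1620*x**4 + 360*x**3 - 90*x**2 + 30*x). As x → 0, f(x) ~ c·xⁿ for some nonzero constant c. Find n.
6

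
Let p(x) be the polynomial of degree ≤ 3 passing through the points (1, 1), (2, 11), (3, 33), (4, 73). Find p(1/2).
-11/8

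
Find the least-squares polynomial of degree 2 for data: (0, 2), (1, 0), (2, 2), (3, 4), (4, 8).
12/7 + (-64/35)x + (6/7)x²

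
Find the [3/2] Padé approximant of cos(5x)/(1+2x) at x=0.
(1925*x**3/102 - 1925*x**2/204 - 2*x + 1)/(1 - 191*x**2/204)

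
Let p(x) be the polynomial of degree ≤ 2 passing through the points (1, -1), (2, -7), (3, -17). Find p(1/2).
1/2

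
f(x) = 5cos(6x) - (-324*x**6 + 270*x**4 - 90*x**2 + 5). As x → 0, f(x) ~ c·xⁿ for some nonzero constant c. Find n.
8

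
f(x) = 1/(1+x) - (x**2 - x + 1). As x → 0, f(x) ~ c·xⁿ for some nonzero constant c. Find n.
3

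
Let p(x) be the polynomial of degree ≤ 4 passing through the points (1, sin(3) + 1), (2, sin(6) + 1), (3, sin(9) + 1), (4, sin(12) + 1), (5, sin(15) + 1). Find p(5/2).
15*sin(6)/32 - 5*sin(3)/128 + 3*sin(15)/128 - 5*sin(12)/32 + 45*sin(9)/64 + 1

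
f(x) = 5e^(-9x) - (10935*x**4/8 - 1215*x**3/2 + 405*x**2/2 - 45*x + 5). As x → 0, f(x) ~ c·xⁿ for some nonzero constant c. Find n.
5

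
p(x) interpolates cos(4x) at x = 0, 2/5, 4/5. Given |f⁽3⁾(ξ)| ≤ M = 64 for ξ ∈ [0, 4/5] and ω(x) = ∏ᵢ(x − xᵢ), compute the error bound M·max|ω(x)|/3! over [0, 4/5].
512*sqrt(3)/3375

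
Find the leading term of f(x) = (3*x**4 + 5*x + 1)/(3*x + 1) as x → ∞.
x**3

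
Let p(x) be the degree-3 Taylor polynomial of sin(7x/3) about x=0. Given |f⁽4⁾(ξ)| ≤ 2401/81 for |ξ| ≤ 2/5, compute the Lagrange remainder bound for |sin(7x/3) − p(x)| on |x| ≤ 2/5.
4802/151875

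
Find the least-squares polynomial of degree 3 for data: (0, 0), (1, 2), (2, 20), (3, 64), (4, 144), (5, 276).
-4/21 + (-43/63)x + (61/42)x² + (35/18)x³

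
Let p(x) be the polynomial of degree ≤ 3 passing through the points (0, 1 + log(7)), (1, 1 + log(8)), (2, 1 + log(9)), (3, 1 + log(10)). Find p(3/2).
1 + log(6*2**(5/8)*3**(1/8)*35**(15/16)/35)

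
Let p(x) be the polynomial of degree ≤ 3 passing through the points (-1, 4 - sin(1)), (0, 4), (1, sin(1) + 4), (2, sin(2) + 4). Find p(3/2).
5*sin(2)/16 + 7*sin(1)/8 + 4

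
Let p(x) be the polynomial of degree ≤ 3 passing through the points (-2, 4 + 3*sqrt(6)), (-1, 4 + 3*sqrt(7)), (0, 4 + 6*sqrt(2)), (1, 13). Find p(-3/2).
-15*sqrt(2)/8 + 15*sqrt(6)/16 + 73/16 + 45*sqrt(7)/16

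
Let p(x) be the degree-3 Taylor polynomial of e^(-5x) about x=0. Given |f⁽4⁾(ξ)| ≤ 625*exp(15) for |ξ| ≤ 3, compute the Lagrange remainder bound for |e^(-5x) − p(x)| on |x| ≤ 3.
16875*exp(15)/8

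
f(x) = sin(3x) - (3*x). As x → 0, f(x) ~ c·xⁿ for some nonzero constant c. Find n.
3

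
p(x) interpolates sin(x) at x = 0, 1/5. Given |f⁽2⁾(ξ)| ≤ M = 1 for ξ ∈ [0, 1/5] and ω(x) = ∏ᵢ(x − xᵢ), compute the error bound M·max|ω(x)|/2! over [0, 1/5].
1/200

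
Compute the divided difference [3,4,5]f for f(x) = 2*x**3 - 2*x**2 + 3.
22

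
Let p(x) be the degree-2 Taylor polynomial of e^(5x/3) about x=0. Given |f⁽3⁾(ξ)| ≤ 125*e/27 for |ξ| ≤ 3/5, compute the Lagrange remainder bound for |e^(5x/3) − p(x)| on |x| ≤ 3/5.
e/6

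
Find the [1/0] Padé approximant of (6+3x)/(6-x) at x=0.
2*x/3 + 1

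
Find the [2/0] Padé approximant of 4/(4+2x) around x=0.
x**2/4 - x/2 + 1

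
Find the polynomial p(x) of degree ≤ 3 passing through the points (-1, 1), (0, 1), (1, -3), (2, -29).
-3*x**3 - 2*x**2 + x + 1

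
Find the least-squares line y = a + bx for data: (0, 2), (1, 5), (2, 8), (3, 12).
a = 9/5, b = 33/10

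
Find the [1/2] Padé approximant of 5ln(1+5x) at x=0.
25*x/(-25*x**2/12 + 5*x/2 + 1)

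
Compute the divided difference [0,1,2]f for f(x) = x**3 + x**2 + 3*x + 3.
4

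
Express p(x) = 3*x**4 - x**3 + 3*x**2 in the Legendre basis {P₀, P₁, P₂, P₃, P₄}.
(8/5)P₀ + (-3/5)P₁ + (26/7)P₂ + (-2/5)P₃ + (24/35)P₄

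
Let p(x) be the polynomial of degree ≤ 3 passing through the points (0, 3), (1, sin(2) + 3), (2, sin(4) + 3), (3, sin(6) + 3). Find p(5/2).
15*sin(4)/16 - 5*sin(2)/16 + 5*sin(6)/16 + 3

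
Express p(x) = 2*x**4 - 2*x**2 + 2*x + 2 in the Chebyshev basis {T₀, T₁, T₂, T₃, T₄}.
(7/4)T₀ + (2)T₁ + (1/4)T₄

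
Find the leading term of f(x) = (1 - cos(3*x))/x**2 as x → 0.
9/2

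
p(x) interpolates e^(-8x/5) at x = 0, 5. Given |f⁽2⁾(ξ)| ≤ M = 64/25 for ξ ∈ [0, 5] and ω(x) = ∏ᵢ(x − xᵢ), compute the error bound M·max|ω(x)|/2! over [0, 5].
8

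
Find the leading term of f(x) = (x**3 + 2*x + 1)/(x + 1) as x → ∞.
x**2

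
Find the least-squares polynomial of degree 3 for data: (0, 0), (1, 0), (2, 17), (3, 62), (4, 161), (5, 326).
-19/126 + (-239/756)x + (-116/63)x² + (323/108)x³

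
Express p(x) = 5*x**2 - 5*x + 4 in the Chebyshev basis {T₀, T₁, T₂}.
(13/2)T₀ + (-5)T₁ + (5/2)T₂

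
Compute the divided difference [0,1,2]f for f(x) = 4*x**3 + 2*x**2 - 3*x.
14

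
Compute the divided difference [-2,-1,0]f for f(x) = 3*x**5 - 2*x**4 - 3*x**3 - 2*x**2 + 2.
-52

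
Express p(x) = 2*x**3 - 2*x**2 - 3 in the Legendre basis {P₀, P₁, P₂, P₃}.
(-11/3)P₀ + (6/5)P₁ + (-4/3)P₂ + (4/5)P₃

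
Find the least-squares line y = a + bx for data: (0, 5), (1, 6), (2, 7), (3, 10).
a = 23/5, b = 8/5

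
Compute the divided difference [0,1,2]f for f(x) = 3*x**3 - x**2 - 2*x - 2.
8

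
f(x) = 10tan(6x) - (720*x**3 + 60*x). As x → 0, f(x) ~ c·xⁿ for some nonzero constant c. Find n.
5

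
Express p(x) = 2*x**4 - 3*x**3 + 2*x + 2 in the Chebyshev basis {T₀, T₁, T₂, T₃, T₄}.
(11/4)T₀ + (-1/4)T₁ + T₂ + (-3/4)T₃ + (1/4)T₄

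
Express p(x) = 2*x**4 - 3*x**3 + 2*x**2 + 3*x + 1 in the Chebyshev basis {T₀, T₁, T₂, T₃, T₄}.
(11/4)T₀ + (3/4)T₁ + (2)T₂ + (-3/4)T₃ + (1/4)T₄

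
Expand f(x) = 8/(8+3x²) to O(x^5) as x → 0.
1 - 3*x**2/8 + 9*x**4/64 + O(x**5)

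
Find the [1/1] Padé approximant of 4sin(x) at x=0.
4*x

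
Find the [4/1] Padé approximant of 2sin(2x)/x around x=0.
8*x**4/15 - 8*x**2/3 + 4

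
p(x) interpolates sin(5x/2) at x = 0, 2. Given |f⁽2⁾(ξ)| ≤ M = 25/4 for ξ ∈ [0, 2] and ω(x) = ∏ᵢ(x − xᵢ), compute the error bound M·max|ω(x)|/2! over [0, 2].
25/8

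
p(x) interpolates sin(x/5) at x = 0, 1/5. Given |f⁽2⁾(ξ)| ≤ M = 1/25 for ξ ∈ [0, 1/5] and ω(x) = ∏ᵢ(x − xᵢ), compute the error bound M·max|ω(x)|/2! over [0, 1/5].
1/5000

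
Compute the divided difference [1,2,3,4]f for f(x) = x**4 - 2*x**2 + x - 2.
10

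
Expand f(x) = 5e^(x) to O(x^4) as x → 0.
5 + 5*x + 5*x**2/2 + 5*x**3/6 + O(x**4)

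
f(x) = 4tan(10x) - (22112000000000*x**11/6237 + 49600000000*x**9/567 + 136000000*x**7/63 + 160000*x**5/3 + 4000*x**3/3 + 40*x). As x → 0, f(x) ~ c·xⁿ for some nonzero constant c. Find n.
13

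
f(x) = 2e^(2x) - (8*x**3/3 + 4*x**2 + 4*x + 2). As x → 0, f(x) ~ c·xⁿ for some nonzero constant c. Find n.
4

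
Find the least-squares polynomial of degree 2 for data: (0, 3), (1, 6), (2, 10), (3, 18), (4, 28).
111/35 + (37/35)x + (9/7)x²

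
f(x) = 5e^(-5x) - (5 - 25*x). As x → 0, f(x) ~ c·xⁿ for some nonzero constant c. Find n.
2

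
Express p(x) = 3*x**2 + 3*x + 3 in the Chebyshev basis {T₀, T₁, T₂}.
(9/2)T₀ + (3)T₁ + (3/2)T₂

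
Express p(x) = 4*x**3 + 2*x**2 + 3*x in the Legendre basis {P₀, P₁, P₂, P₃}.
(2/3)P₀ + (27/5)P₁ + (4/3)P₂ + (8/5)P₃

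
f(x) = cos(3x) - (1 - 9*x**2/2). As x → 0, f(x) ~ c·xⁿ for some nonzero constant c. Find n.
4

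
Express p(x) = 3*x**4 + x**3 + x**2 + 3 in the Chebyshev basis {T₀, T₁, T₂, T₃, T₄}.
(37/8)T₀ + (3/4)T₁ + (2)T₂ + (1/4)T₃ + (3/8)T₄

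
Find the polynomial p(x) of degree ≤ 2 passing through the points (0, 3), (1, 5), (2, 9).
x**2 + x + 3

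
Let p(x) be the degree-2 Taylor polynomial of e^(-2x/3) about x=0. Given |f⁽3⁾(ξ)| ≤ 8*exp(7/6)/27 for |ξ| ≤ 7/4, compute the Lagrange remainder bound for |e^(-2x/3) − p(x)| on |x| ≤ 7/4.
343*exp(7/6)/1296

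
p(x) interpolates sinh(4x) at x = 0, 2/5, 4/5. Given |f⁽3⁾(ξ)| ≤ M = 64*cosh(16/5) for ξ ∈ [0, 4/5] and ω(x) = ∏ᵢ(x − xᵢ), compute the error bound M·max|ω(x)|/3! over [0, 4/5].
512*sqrt(3)*cosh(16/5)/3375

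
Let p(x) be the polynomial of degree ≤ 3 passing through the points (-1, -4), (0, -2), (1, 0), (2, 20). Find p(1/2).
-17/8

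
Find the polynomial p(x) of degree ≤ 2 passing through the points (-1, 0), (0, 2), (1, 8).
2*x**2 + 4*x + 2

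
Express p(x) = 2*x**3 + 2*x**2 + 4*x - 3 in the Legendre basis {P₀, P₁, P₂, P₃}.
(-7/3)P₀ + (26/5)P₁ + (4/3)P₂ + (4/5)P₃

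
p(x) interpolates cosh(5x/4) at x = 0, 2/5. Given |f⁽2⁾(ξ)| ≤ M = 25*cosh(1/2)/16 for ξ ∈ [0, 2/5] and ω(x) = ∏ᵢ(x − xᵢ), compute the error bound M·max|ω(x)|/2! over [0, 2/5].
cosh(1/2)/32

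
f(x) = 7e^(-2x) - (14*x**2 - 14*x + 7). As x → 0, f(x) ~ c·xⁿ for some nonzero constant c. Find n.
3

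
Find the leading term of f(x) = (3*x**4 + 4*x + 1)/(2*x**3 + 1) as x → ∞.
3*x/2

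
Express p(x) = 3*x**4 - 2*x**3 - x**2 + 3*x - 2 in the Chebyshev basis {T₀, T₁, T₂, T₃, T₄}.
(-11/8)T₀ + (3/2)T₁ + T₂ + (-1/2)T₃ + (3/8)T₄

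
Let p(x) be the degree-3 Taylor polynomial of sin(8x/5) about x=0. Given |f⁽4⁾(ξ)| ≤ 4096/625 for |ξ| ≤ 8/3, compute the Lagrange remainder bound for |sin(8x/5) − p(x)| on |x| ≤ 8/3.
2097152/151875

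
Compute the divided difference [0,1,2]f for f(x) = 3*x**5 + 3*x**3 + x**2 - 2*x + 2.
55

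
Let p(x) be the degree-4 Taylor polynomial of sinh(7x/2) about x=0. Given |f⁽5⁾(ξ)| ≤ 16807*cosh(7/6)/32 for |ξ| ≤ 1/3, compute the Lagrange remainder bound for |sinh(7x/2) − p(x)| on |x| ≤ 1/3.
16807*cosh(7/6)/933120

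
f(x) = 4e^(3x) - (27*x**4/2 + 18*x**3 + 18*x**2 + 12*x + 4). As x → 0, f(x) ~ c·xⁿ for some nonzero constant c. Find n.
5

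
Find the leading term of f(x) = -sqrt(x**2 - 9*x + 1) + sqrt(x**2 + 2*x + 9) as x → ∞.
11/2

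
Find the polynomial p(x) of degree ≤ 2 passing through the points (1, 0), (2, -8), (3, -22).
-3*x**2 + x + 2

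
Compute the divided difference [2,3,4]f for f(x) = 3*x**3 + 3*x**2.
30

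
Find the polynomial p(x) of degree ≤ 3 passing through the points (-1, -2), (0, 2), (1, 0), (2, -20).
-2*x**3 - 3*x**2 + 3*x + 2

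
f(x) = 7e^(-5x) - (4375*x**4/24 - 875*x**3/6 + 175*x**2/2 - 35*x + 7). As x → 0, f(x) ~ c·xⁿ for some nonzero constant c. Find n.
5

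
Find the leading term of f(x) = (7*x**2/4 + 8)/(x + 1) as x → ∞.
7*x/4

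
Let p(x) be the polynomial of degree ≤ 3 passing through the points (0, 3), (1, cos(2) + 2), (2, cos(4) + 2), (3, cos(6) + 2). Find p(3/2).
9*cos(4)/16 + 9*cos(2)/16 - cos(6)/16 + 31/16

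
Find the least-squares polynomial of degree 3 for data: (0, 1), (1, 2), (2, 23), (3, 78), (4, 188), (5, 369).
37/42 + (-433/252)x + (29/84)x² + (53/18)x³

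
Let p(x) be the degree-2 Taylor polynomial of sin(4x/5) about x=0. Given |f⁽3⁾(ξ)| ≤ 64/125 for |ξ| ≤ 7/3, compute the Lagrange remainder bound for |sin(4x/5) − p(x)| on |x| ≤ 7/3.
10976/10125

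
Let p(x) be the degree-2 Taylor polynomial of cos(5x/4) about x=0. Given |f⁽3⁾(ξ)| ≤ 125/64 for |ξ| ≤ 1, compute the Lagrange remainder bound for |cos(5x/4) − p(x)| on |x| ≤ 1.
125/384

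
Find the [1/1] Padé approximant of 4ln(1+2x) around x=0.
8*x/(x + 1)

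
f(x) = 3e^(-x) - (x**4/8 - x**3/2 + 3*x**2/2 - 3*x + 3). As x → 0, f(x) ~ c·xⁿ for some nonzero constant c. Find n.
5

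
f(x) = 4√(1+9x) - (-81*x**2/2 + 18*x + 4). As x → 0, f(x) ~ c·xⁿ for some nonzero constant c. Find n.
3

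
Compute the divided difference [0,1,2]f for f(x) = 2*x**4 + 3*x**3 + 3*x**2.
26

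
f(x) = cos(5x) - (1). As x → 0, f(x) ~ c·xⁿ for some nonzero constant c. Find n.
2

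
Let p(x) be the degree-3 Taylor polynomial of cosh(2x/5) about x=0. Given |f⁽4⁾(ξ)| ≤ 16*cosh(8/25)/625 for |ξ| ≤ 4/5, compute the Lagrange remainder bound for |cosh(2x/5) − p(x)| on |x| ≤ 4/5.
512*cosh(8/25)/1171875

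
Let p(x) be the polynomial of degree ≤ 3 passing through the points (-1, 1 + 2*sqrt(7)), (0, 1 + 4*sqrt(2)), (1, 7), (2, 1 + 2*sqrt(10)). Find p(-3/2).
-35*sqrt(2)/4 - 5*sqrt(10)/8 + 71/8 + 35*sqrt(7)/8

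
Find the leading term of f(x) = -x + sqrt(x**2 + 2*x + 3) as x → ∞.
1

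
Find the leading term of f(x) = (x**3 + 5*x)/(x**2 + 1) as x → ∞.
x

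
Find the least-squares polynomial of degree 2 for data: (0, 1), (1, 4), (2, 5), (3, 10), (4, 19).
59/35 + (-13/35)x + (8/7)x²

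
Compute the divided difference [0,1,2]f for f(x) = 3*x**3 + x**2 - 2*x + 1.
10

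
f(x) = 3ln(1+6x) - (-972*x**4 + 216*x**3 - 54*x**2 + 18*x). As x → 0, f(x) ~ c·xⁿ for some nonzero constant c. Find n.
5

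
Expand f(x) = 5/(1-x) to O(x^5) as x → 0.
5 + 5*x + 5*x**2 + 5*x**3 + 5*x**4 + O(x**5)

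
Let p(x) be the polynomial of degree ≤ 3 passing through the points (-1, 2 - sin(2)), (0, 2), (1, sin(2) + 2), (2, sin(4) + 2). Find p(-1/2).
-5*sin(2)/8 + sin(4)/16 + 2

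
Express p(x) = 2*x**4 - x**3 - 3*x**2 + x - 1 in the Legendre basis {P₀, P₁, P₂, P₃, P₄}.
(-8/5)P₀ + (2/5)P₁ + (-6/7)P₂ + (-2/5)P₃ + (16/35)P₄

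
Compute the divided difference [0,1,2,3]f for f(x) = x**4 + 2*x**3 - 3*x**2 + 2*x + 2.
8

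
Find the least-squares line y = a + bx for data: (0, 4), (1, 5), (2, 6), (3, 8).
a = 19/5, b = 13/10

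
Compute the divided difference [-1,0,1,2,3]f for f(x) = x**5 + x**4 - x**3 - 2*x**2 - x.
6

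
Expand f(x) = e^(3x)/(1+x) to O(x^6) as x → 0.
1 + 2*x + 5*x**2/2 + 2*x**3 + 11*x**4/8 + 13*x**5/20 + O(x**6)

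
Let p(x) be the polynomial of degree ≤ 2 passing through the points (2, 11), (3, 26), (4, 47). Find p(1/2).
-1/4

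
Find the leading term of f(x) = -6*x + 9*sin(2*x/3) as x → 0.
-4*x**3/9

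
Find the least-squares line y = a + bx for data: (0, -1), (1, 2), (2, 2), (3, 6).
a = -9/10, b = 21/10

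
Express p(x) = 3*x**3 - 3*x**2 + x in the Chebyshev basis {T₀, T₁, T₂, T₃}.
(-3/2)T₀ + (13/4)T₁ + (-3/2)T₂ + (3/4)T₃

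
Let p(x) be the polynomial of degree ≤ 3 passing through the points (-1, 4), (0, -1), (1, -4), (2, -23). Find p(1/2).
-13/8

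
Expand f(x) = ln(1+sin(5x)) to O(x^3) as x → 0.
5*x - 25*x**2/2 + O(x**3)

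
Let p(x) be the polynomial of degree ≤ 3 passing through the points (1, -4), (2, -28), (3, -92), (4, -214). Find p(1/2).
-11/8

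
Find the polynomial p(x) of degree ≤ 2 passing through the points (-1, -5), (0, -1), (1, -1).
-2*x**2 + 2*x - 1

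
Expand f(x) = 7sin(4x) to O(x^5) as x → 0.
28*x - 224*x**3/3 + O(x**5)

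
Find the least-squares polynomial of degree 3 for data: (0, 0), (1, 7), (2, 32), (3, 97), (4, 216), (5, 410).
2/21 + (349/126)x + (59/84)x² + (109/36)x³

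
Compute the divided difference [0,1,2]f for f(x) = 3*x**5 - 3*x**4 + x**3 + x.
27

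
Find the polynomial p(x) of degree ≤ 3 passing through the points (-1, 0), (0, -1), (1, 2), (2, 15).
x**3 + 2*x**2 - 1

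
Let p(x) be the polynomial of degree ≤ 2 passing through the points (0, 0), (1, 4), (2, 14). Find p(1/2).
5/4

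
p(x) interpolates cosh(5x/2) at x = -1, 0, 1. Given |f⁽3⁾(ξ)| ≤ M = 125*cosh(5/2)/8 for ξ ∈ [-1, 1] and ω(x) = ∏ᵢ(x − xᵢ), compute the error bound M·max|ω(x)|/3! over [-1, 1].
125*sqrt(3)*cosh(5/2)/216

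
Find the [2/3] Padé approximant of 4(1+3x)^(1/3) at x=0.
(14*x**2 + 16*x + 4)/(-x**3/6 + 3*x**2/2 + 3*x + 1)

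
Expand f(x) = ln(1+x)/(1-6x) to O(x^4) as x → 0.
x + 11*x**2/2 + 100*x**3/3 + O(x**4)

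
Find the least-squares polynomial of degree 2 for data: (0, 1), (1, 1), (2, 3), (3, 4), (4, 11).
44/35 + (-99/70)x + (13/14)x²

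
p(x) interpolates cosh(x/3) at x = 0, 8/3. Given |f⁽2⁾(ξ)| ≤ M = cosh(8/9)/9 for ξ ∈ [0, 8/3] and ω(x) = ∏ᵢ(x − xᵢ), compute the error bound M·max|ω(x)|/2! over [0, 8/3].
8*cosh(8/9)/81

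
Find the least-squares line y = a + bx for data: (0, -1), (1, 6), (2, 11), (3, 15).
a = -1/5, b = 53/10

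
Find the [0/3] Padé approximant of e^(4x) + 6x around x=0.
1/(-2552*x**3/3 + 92*x**2 - 10*x + 1)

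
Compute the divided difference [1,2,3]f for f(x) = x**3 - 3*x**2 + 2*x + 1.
3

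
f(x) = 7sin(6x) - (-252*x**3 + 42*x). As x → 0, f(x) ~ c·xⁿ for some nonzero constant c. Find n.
5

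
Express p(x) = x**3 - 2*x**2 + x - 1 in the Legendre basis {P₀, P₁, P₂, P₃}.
(-5/3)P₀ + (8/5)P₁ + (-4/3)P₂ + (2/5)P₃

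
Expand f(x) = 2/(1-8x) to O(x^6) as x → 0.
2 + 16*x + 128*x**2 + 1024*x**3 + 8192*x**4 + 65536*x**5 + O(x**6)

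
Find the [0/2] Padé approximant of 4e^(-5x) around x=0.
4/(25*x**2/2 + 5*x + 1)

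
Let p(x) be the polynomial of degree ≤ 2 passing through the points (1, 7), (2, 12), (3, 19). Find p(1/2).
21/4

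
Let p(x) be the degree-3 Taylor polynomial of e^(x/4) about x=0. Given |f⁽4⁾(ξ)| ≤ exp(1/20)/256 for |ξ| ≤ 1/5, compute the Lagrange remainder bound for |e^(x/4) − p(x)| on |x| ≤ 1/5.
exp(1/20)/3840000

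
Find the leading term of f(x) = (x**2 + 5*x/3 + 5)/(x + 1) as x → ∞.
x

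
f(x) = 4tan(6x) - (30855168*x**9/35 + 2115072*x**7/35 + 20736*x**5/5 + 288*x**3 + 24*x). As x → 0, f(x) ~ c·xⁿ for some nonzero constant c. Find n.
11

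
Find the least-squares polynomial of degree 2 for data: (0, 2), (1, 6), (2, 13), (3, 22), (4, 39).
12/5 + x + (2)x²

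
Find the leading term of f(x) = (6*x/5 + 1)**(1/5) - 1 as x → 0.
6*x/25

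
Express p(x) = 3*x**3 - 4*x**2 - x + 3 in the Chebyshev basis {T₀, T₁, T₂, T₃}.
T₀ + (5/4)T₁ + (-2)T₂ + (3/4)T₃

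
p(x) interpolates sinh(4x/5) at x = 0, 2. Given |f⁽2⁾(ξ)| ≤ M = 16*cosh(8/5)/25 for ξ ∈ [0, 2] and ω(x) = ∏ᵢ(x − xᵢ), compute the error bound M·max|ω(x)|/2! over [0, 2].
8*cosh(8/5)/25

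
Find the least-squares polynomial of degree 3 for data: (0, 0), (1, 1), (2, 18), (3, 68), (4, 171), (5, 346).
-11/126 + (125/756)x + (-487/252)x² + (85/27)x³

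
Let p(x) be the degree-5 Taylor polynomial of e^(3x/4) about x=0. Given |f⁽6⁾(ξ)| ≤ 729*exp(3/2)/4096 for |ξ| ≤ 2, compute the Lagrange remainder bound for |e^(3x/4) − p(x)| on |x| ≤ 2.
81*exp(3/2)/5120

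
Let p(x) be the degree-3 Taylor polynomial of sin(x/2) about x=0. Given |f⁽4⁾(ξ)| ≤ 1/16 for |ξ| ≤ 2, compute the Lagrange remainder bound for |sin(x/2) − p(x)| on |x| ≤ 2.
1/24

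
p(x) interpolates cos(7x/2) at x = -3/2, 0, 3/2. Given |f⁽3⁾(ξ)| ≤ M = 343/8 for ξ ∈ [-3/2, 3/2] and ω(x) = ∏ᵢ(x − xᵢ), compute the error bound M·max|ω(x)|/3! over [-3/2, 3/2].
343*sqrt(3)/64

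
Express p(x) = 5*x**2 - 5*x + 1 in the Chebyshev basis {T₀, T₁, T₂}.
(7/2)T₀ + (-5)T₁ + (5/2)T₂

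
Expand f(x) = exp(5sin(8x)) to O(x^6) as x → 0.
1 + 40*x + 800*x**2 + 10240*x**3 + 89600*x**4 + 1540096*x**5/3 + O(x**6)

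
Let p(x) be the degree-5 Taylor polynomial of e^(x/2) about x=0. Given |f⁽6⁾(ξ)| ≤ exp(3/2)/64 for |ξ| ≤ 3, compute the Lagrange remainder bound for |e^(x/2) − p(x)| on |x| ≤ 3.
81*exp(3/2)/5120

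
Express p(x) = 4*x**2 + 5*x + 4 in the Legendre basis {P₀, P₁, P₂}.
(16/3)P₀ + (5)P₁ + (8/3)P₂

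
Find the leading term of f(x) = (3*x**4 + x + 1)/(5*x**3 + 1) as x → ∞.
3*x/5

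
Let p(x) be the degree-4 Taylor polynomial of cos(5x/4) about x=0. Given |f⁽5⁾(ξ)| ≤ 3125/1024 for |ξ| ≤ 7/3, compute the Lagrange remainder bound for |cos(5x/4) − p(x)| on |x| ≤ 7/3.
10504375/5971968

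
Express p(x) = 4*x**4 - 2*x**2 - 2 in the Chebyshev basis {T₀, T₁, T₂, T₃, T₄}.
(-3/2)T₀ + T₂ + (1/2)T₄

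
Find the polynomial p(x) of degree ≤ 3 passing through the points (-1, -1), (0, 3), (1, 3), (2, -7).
-x**3 - 2*x**2 + 3*x + 3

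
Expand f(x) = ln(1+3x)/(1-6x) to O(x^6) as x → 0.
3*x + 27*x**2/2 + 90*x**3 + 2079*x**4/4 + 31671*x**5/10 + O(x**6)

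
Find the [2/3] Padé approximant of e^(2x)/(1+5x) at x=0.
(106*x**2/305 + 309*x/305 + 1)/(1468*x**3/915 - 1407*x**2/305 + 1224*x/305 + 1)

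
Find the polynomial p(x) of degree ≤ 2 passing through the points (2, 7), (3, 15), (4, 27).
2*x**2 - 2*x + 3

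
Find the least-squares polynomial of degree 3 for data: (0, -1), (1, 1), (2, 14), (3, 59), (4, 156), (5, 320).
-101/126 + (935/756)x + (-793/252)x² + (85/27)x³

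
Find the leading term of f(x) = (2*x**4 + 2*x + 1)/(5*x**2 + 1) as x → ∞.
2*x**2/5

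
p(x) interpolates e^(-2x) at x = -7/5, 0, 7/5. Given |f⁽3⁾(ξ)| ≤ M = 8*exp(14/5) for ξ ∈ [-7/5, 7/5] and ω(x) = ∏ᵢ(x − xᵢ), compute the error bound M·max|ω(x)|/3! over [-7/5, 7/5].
2744*sqrt(3)*exp(14/5)/3375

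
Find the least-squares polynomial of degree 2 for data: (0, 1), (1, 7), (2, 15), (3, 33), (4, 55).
7/5 + (7/5)x + (3)x²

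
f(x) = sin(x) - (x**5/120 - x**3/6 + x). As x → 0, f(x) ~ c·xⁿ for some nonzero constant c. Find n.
7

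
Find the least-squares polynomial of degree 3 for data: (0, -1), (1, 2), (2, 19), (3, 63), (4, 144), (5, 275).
-41/42 + (-127/252)x + (17/12)x² + (35/18)x³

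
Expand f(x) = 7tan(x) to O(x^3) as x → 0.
7*x + O(x**3)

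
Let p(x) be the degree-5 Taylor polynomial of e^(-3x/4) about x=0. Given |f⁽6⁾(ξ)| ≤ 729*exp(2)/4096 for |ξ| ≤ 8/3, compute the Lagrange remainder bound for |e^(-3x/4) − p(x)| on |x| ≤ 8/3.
4*exp(2)/45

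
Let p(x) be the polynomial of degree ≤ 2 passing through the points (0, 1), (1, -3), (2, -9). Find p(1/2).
-3/4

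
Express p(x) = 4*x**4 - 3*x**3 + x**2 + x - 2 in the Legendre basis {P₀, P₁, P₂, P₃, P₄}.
(-13/15)P₀ + (-4/5)P₁ + (62/21)P₂ + (-6/5)P₃ + (32/35)P₄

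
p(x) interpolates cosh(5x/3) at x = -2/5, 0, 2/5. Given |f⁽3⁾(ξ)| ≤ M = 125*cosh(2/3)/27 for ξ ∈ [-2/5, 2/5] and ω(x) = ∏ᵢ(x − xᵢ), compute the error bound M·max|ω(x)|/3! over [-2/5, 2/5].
8*sqrt(3)*cosh(2/3)/729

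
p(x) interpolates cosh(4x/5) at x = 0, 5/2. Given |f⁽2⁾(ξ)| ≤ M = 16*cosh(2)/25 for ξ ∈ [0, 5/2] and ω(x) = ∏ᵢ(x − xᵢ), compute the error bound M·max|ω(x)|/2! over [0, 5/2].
cosh(2)/2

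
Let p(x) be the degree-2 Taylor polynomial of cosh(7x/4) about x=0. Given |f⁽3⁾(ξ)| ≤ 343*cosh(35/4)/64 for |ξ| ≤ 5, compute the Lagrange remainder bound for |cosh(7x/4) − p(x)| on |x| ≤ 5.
42875*cosh(35/4)/384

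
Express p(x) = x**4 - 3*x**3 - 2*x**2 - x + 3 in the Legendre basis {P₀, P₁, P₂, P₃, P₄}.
(38/15)P₀ + (-14/5)P₁ + (-16/21)P₂ + (-6/5)P₃ + (8/35)P₄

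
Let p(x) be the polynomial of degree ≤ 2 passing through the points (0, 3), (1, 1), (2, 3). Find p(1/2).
3/2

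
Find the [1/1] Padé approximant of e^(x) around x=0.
(x/2 + 1)/(1 - x/2)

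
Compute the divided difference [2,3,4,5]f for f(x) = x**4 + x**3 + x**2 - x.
15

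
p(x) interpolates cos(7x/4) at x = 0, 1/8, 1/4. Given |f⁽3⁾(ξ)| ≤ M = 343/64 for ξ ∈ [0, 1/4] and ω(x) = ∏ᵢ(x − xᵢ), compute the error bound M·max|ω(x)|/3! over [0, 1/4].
343*sqrt(3)/884736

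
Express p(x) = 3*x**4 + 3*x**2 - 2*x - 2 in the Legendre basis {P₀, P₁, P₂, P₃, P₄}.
(-2/5)P₀ + (-2)P₁ + (26/7)P₂ + (24/35)P₄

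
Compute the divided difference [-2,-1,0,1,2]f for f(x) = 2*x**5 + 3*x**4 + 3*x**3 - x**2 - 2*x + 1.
3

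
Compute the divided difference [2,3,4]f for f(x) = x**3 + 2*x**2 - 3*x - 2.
11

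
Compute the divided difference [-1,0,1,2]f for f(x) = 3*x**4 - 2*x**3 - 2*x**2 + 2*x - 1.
4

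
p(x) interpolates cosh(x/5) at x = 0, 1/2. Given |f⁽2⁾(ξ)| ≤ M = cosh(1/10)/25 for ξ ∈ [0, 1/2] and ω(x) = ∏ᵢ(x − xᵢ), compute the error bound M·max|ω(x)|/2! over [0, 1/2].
cosh(1/10)/800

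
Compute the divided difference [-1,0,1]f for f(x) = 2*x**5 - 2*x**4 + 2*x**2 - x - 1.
0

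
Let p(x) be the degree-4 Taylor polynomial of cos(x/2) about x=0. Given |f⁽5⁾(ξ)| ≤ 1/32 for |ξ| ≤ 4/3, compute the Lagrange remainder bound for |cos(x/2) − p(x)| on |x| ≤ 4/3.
4/3645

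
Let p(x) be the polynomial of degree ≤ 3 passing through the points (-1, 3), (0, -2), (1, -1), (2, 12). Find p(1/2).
-21/8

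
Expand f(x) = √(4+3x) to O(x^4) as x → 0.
2 + 3*x/4 - 9*x**2/64 + 27*x**3/512 + O(x**4)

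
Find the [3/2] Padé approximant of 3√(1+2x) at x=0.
(3*x**3/4 + 27*x**2/4 + 9*x + 3)/(3*x**2/4 + 2*x + 1)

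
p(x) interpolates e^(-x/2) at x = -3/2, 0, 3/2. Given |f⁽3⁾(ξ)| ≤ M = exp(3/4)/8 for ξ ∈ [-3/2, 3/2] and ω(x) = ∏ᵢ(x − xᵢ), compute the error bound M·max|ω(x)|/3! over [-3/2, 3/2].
sqrt(3)*exp(3/4)/64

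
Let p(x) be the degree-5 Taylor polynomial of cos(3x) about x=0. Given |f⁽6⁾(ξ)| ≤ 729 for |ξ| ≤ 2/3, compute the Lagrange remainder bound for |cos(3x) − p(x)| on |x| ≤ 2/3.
4/45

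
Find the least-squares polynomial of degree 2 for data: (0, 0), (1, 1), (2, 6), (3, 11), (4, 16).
-16/35 + (67/35)x + (4/7)x²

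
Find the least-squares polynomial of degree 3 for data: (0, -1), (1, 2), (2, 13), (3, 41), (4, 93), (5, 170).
-46/63 + (-65/54)x + (137/63)x² + (53/54)x³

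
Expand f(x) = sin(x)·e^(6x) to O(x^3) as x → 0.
x + 6*x**2 + O(x**3)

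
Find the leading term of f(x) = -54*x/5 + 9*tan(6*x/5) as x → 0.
648*x**3/125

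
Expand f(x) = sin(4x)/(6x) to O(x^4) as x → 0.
2/3 - 16*x**2/9 + O(x**4)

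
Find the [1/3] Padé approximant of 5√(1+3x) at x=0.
(105*x/8 + 5)/(27*x**3/64 - 9*x**2/16 + 9*x/8 + 1)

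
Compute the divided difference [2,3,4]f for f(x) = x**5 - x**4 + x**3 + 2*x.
239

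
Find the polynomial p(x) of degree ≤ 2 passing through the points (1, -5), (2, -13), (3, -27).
-3*x**2 + x - 3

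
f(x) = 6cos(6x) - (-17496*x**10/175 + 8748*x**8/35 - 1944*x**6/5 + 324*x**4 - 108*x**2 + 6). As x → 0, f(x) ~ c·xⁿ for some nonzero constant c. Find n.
12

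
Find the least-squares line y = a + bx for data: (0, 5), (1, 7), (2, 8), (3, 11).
a = 49/10, b = 19/10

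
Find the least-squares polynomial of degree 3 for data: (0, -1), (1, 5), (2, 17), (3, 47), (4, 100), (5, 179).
-83/126 + (1565/756)x + (92/63)x² + (115/108)x³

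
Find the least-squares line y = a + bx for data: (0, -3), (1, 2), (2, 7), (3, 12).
a = -3, b = 5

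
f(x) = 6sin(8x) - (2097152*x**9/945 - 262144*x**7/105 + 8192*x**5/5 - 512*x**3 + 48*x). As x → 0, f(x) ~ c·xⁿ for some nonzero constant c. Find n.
11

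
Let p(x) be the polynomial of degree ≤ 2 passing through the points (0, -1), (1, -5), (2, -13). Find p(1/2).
-5/2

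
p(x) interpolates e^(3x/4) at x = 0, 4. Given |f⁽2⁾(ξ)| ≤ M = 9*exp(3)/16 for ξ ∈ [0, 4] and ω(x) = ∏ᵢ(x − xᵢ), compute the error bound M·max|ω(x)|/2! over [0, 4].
9*exp(3)/8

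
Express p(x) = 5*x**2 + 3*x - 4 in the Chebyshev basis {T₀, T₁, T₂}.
(-3/2)T₀ + (3)T₁ + (5/2)T₂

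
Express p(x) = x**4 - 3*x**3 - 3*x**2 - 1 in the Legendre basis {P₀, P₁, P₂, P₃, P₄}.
(-9/5)P₀ + (-9/5)P₁ + (-10/7)P₂ + (-6/5)P₃ + (8/35)P₄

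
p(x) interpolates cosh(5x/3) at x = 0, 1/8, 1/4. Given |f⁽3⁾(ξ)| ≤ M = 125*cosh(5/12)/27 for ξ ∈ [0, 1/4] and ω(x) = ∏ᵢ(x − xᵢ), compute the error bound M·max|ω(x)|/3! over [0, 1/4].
125*sqrt(3)*cosh(5/12)/373248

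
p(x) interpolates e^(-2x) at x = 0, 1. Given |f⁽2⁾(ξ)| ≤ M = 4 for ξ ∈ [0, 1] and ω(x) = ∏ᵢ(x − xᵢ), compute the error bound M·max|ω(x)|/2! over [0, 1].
1/2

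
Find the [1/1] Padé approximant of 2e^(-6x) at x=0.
(2 - 6*x)/(3*x + 1)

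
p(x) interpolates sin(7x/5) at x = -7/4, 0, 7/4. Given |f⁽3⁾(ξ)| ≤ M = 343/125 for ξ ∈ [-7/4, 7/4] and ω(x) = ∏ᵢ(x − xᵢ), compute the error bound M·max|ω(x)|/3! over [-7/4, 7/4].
117649*sqrt(3)/216000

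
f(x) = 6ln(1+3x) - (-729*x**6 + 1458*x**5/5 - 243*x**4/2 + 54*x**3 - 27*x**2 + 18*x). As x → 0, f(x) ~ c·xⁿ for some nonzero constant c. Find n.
7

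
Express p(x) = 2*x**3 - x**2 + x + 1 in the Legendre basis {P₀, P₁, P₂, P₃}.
(2/3)P₀ + (11/5)P₁ + (-2/3)P₂ + (4/5)P₃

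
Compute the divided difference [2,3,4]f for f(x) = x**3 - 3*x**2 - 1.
6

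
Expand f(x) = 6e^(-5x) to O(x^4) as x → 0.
6 - 30*x + 75*x**2 - 125*x**3 + O(x**4)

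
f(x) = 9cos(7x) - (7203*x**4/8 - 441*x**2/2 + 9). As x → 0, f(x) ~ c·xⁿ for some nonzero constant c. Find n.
6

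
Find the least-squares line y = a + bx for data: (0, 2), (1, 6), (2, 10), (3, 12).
a = 12/5, b = 17/5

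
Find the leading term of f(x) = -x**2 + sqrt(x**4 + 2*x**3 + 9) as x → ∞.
x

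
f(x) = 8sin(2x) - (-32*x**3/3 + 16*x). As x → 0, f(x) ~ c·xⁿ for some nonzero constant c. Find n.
5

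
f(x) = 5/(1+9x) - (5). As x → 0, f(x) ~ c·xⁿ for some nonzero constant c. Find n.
1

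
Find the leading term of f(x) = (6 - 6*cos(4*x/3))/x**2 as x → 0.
16/3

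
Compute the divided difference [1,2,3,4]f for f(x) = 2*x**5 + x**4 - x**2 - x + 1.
140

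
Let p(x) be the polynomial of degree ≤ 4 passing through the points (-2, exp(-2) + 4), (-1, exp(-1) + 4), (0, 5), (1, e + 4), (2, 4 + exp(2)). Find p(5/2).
5*(-84*exp(3) - 36*e + 7 + 178*exp(2) + 63*exp(4))*exp(-2)/128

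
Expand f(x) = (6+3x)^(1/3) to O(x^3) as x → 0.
6**(1/3) + 6**(1/3)*x/6 - 6**(1/3)*x**2/36 + O(x**3)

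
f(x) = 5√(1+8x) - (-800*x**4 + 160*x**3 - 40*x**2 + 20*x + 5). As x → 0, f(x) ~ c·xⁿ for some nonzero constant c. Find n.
5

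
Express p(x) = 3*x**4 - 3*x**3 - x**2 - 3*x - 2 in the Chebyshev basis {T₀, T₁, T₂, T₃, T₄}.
(-11/8)T₀ + (-21/4)T₁ + T₂ + (-3/4)T₃ + (3/8)T₄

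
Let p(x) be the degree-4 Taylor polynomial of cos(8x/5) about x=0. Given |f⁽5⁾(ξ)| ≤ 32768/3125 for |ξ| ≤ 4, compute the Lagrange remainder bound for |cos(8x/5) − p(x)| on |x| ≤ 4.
4194304/46875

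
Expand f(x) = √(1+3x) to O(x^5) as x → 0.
1 + 3*x/2 - 9*x**2/8 + 27*x**3/16 - 405*x**4/128 + O(x**5)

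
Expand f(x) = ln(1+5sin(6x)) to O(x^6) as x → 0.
30*x - 450*x**2 + 8820*x**3 - 197100*x**4 + 4698324*x**5 + O(x**6)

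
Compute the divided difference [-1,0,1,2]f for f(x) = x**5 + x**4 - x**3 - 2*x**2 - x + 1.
6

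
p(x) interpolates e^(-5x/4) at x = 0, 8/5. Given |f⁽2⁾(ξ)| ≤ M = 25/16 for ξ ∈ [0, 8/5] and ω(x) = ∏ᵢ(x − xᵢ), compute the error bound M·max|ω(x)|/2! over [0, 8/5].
1/2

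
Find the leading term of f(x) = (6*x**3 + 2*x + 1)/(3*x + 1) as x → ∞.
2*x**2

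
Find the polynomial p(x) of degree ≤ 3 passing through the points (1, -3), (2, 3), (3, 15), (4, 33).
3*x**2 - 3*x - 3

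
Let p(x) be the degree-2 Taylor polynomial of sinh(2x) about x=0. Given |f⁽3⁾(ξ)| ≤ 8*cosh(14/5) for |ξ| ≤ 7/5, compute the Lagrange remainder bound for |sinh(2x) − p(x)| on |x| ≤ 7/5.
1372*cosh(14/5)/375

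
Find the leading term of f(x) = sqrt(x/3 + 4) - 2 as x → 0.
x/12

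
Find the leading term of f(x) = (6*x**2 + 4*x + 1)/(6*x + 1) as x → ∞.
x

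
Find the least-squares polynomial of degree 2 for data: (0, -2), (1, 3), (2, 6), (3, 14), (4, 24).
-51/35 + (141/70)x + (15/14)x²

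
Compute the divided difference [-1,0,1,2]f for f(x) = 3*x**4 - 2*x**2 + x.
6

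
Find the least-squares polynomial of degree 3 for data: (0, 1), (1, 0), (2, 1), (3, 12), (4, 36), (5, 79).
139/126 + (-1051/756)x + (-241/252)x² + (47/54)x³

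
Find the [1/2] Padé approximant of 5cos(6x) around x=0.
5/(18*x**2 + 1)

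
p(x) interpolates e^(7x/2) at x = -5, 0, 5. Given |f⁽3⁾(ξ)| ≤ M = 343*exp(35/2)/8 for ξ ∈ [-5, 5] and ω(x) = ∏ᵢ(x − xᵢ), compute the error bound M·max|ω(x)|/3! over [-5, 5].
42875*sqrt(3)*exp(35/2)/216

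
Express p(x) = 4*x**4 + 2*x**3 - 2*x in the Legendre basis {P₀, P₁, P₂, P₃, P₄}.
(4/5)P₀ + (-4/5)P₁ + (16/7)P₂ + (4/5)P₃ + (32/35)P₄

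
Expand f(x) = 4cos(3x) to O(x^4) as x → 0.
4 - 18*x**2 + O(x**4)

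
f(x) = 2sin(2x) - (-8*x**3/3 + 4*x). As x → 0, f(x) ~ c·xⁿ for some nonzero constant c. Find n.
5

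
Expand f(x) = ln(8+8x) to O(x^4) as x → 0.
log(8) + x - x**2/2 + x**3/3 + O(x**4)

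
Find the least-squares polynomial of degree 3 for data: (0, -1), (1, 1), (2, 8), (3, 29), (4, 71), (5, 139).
-6/7 + (13/21)x + (-5/14)x² + (7/6)x³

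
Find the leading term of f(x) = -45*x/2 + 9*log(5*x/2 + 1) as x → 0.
-225*x**2/8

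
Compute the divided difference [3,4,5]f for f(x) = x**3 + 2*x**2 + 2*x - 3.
14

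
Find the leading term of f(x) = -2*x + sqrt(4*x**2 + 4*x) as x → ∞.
1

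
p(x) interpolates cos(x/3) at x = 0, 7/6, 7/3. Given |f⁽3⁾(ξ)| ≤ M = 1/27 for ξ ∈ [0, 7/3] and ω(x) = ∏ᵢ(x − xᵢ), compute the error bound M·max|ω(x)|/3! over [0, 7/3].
343*sqrt(3)/157464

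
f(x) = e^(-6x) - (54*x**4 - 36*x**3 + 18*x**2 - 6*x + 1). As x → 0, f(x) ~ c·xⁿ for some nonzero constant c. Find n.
5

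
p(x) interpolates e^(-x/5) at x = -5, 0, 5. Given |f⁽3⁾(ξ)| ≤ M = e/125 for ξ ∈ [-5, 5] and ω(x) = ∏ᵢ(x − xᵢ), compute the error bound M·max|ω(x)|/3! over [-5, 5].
sqrt(3)*e/27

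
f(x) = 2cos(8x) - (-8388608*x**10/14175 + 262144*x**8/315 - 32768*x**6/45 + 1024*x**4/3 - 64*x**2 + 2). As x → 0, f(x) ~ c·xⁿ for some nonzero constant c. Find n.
12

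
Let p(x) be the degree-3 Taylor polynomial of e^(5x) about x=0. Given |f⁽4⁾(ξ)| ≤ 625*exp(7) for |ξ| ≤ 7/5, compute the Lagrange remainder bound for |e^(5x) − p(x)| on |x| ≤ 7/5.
2401*exp(7)/24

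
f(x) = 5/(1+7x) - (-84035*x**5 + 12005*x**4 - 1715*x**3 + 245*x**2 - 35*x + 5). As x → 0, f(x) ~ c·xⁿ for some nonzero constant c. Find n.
6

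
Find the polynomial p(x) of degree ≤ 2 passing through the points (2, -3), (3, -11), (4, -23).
-2*x**2 + 2*x + 1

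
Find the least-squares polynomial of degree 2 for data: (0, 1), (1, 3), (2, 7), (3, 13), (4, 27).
53/35 + (-43/35)x + (13/7)x²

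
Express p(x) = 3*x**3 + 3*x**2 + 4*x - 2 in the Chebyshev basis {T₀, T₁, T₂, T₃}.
(-1/2)T₀ + (25/4)T₁ + (3/2)T₂ + (3/4)T₃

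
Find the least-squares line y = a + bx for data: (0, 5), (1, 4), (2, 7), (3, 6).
a = 23/5, b = 3/5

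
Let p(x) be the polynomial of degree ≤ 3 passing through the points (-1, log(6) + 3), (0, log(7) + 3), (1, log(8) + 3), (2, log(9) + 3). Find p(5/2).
log(567*2**(1/8)*3**(1/16)*7**(5/16)/128) + 3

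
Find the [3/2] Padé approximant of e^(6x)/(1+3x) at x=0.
(72*x**3/5 + 54*x**2/5 + 27*x/5 + 1)/(-27*x**2/5 + 12*x/5 + 1)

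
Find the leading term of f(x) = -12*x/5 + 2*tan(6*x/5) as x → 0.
144*x**3/125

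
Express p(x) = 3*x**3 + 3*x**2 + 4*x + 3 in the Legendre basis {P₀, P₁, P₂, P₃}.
(4)P₀ + (29/5)P₁ + (2)P₂ + (6/5)P₃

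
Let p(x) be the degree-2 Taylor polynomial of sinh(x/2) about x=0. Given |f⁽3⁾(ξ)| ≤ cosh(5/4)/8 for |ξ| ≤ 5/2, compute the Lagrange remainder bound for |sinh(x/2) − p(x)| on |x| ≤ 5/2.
125*cosh(5/4)/384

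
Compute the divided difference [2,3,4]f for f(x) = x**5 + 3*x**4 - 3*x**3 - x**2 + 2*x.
422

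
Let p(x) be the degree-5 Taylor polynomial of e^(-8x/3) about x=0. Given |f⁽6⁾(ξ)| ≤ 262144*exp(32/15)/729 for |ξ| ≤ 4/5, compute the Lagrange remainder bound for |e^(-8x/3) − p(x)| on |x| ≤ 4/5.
67108864*exp(32/15)/512578125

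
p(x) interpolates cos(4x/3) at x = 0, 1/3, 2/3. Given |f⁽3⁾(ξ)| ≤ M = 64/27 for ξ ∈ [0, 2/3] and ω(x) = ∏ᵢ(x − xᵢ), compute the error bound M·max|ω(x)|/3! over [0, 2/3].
64*sqrt(3)/19683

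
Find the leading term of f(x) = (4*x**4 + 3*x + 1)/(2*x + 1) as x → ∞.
2*x**3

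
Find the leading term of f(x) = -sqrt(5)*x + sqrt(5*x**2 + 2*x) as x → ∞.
sqrt(5)/5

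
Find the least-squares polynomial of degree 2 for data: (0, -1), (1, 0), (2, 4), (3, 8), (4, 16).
-1 + (1/5)x + x²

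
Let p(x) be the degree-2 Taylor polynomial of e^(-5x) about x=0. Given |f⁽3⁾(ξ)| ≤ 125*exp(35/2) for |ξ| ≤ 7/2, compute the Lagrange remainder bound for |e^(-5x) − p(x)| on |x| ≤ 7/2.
42875*exp(35/2)/48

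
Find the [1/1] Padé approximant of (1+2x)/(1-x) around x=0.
(2*x + 1)/(1 - x)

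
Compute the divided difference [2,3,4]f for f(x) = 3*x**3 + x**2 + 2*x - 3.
28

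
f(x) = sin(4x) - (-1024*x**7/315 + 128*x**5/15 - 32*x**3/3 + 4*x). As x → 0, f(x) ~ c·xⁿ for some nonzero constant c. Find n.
9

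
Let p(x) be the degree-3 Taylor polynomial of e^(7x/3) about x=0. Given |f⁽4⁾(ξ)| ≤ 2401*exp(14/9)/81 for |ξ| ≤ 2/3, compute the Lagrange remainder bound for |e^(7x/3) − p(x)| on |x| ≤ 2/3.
4802*exp(14/9)/19683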